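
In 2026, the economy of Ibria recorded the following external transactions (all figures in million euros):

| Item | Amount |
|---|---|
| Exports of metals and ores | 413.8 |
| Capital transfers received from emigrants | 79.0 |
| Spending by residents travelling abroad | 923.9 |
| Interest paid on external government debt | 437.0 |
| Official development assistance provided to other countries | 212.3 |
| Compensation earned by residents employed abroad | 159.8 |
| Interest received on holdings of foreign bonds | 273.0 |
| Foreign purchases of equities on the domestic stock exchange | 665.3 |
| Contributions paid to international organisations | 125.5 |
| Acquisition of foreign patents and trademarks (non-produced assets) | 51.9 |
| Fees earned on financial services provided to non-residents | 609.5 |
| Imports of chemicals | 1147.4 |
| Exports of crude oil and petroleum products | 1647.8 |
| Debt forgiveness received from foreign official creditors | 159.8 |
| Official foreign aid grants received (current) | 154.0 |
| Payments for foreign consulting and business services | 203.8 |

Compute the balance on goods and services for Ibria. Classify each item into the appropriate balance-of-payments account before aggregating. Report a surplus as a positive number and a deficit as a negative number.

Goods: -1147.4 + 413.8 + 1647.8 = 914.2
Services: -203.8 + 609.5 - 923.9 = -518.2
Trade balance = 914.2 + (-518.2) = 396.0
(Excluded from the trade balance — capital account: capital transfers received from emigrants 79.0, acquisition of foreign patents and trademarks (non-produced assets) 51.9, debt forgiveness received from foreign official creditors 159.8; primary income: interest paid on external government debt 437.0, compensation earned by residents employed abroad 159.8, interest received on holdings of foreign bonds 273.0; secondary income: official development assistance provided to other countries 212.3, contributions paid to international organisations 125.5, official foreign aid grants received (current) 154.0; financial account: foreign purchases of equities on the domestic stock exchange 665.3.)

396.0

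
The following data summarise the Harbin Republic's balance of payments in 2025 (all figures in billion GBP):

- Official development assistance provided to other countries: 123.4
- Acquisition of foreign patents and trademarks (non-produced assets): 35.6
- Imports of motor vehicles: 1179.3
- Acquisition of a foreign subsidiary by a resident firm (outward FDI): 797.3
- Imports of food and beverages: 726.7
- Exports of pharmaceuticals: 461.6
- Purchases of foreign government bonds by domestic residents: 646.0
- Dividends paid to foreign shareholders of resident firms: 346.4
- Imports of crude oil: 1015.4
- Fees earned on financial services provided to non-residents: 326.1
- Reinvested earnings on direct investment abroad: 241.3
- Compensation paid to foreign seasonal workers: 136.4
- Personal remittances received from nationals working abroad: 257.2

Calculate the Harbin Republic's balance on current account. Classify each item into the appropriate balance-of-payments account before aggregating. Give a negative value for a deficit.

-2241.4

Goods: -1015.4 - 1179.3 + 461.6 - 726.7 = -2459.8
Services: 326.1
Primary income: 241.3 - 346.4 - 136.4 = -241.5
Secondary income: -123.4 + 257.2 = 133.8
Current account = (-2459.8) + 326.1 + (-241.5) + 133.8 = -2241.4
(Excluded from the current account — capital account: acquisition of foreign patents and trademarks (non-produced assets) 35.6; financial account: acquisition of a foreign subsidiary by a resident firm (outward FDI) 797.3, purchases of foreign government bonds by domestic residents 646.0.)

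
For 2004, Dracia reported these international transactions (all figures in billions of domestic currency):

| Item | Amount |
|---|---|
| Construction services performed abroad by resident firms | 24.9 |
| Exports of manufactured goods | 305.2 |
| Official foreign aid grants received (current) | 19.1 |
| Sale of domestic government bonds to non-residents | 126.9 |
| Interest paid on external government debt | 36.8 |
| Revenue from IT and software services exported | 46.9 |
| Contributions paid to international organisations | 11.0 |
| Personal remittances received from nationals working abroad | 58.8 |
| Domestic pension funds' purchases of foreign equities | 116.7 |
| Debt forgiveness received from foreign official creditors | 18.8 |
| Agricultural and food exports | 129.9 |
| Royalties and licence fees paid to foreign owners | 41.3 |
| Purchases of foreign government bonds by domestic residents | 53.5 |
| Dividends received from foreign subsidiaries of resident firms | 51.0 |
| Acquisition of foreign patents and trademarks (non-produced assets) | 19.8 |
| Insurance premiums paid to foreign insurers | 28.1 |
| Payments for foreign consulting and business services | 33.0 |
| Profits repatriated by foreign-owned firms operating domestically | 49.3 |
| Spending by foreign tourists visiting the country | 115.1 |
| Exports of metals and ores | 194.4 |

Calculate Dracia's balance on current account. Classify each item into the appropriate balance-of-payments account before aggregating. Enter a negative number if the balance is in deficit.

Goods: 194.4 + 305.2 + 129.9 = 629.5
Services: 115.1 - 28.1 + 46.9 + 24.9 - 33.0 - 41.3 = 84.5
Primary income: -36.8 - 49.3 + 51.0 = -35.1
Secondary income: 58.8 + 19.1 - 11.0 = 66.9
Current account = 629.5 + 84.5 + (-35.1) + 66.9 = 745.8
(Excluded from the current account — financial account: sale of domestic government bonds to non-residents 126.9, domestic pension funds' purchases of foreign equities 116.7, purchases of foreign government bonds by domestic residents 53.5; capital account: debt forgiveness received from foreign official creditors 18.8, acquisition of foreign patents and trademarks (non-produced assets) 19.8.)

745.8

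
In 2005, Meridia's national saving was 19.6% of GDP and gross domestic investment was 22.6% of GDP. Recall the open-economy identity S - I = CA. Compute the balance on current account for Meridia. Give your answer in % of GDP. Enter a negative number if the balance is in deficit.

CA = S - I = 19.6 - 22.6 = -3.0

-3.0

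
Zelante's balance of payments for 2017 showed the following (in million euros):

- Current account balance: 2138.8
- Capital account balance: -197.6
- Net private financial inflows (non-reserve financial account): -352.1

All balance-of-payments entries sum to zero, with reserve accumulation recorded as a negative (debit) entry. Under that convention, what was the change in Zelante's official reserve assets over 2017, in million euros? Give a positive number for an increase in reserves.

1589.1

Official reserve transactions balance = -(2138.8 + (-197.6) + (-352.1)) = -1589.1
An accumulation of reserves is recorded as a debit (negative entry), so the change in the stock of reserves is the negative of that balance.
Change in official reserves = -(-1589.1) = 1589.1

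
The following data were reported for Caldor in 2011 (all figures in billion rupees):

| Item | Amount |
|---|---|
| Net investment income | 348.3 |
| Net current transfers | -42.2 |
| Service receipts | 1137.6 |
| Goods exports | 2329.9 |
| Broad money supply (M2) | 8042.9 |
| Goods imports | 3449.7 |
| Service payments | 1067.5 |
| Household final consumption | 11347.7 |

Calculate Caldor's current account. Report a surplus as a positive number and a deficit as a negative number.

-743.6

Goods balance = 2329.9 - 3449.7 = -1119.8
Services balance = 1137.6 - 1067.5 = 70.1
Trade balance (goods + services) = -1119.8 + 70.1 = -1049.7
Net primary income = 348.3
Net secondary income = -42.2
Current account = -1049.7 + 348.3 + (-42.2) = -743.6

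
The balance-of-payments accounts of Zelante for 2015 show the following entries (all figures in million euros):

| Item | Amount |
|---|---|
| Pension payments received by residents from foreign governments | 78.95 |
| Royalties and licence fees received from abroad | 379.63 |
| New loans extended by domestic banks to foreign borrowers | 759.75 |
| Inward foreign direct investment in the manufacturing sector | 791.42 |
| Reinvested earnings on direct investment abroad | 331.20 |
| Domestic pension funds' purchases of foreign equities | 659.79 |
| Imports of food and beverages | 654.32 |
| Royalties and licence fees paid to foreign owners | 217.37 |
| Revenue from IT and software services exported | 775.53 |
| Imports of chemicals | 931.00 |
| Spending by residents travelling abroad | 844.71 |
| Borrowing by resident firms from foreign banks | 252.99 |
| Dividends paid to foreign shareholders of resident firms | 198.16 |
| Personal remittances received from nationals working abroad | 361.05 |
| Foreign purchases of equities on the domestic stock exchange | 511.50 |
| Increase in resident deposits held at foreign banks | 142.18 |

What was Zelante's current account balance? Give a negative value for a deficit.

Goods: -931.00 - 654.32 = -1585.32
Services: 775.53 - 217.37 - 844.71 + 379.63 = 93.08
Primary income: -198.16 + 331.20 = 133.04
Secondary income: 361.05 + 78.95 = 440.00
Current account = (-1585.32) + 93.08 + 133.04 + 440.00 = -919.20
(Excluded from the current account — financial account: new loans extended by domestic banks to foreign borrowers 759.75, inward foreign direct investment in the manufacturing sector 791.42, domestic pension funds' purchases of foreign equities 659.79, borrowing by resident firms from foreign banks 252.99, foreign purchases of equities on the domestic stock exchange 511.50, increase in resident deposits held at foreign banks 142.18.)

-919.20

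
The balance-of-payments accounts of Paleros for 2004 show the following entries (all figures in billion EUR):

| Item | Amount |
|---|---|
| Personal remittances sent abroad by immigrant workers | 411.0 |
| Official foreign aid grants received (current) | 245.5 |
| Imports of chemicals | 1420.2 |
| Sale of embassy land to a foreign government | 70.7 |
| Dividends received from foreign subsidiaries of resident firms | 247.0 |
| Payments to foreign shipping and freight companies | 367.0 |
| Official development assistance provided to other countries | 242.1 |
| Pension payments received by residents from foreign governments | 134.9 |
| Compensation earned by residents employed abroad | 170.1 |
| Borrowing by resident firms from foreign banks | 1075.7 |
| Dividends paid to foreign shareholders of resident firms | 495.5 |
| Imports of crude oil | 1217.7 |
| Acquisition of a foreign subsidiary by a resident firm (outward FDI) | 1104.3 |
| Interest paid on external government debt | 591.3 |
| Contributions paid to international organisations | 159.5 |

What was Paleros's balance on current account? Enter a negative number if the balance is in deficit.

Goods: -1217.7 - 1420.2 = -2637.9
Services: -367.0
Primary income: 247.0 - 591.3 - 495.5 + 170.1 = -669.7
Secondary income: 134.9 - 159.5 - 411.0 - 242.1 + 245.5 = -432.2
Current account = (-2637.9) + (-367.0) + (-669.7) + (-432.2) = -4106.8
(Excluded from the current account — capital account: sale of embassy land to a foreign government 70.7; financial account: borrowing by resident firms from foreign banks 1075.7, acquisition of a foreign subsidiary by a resident firm (outward FDI) 1104.3.)

-4106.8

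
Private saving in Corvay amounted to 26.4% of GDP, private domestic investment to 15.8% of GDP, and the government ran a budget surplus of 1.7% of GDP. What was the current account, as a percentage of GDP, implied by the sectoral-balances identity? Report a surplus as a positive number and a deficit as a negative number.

12.3

By the sectoral-balances identity, CA = (S_private - I) + (T - G).
Private balance = 26.4 - 15.8 = 10.6
Government balance (T - G) = 1.7
CA = 10.6 + 1.7 = 12.3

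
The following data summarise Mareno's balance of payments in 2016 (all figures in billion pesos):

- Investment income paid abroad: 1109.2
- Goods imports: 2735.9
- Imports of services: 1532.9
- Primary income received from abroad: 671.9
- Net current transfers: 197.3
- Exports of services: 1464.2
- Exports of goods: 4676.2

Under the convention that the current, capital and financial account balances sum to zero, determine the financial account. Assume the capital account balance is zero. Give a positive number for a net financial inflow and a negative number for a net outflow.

-1631.6

Goods balance = 4676.2 - 2735.9 = 1940.3
Services balance = 1464.2 - 1532.9 = -68.7
Trade balance (goods + services) = 1940.3 + (-68.7) = 1871.6
Net primary income = 671.9 - 1109.2 = -437.3
Net secondary income = 197.3
Current account = 1871.6 + (-437.3) + 197.3 = 1631.6
Financial account = -(1631.6) = -1631.6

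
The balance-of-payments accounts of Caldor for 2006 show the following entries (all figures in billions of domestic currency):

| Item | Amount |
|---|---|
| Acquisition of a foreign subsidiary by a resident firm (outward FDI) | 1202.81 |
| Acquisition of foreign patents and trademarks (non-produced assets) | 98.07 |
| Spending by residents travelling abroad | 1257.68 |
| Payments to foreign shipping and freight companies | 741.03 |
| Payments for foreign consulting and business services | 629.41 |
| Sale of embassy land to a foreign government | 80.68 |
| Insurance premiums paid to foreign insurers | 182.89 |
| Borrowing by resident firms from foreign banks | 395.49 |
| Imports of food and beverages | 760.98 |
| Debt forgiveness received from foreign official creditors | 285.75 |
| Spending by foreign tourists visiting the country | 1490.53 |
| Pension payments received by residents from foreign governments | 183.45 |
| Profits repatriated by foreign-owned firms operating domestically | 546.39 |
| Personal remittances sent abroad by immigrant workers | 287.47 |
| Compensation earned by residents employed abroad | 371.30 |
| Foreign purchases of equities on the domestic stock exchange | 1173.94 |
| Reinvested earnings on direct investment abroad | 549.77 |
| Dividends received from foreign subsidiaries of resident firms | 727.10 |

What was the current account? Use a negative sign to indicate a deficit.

-1083.70

Goods: -760.98
Services: -182.89 - 741.03 - 1257.68 - 629.41 + 1490.53 = -1320.48
Primary income: 371.30 + 727.10 - 546.39 + 549.77 = 1101.78
Secondary income: -287.47 + 183.45 = -104.02
Current account = (-760.98) + (-1320.48) + 1101.78 + (-104.02) = -1083.70
(Excluded from the current account — financial account: acquisition of a foreign subsidiary by a resident firm (outward FDI) 1202.81, borrowing by resident firms from foreign banks 395.49, foreign purchases of equities on the domestic stock exchange 1173.94; capital account: acquisition of foreign patents and trademarks (non-produced assets) 98.07, sale of embassy land to a foreign government 80.68, debt forgiveness received from foreign official creditors 285.75.)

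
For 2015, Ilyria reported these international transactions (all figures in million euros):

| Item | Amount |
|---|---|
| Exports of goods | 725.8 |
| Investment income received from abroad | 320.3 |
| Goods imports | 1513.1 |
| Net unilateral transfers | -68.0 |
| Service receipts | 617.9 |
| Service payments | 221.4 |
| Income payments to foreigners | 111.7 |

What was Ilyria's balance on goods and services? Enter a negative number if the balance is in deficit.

-390.8

Goods balance = 725.8 - 1513.1 = -787.3
Services balance = 617.9 - 221.4 = 396.5
Trade balance (goods + services) = -787.3 + 396.5 = -390.8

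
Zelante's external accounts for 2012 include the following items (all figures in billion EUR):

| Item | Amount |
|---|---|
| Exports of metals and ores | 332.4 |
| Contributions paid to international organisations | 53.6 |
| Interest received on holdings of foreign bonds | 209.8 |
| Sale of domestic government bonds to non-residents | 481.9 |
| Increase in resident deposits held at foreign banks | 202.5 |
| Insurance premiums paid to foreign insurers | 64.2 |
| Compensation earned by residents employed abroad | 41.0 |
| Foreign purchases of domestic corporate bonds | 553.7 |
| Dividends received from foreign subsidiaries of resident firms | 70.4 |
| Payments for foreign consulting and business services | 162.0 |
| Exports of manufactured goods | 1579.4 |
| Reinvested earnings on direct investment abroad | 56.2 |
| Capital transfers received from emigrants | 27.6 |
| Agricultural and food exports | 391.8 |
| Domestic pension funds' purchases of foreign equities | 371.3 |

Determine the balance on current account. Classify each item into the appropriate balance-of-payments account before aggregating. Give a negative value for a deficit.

Goods: 391.8 + 332.4 + 1579.4 = 2303.6
Services: -162.0 - 64.2 = -226.2
Primary income: 41.0 + 209.8 + 56.2 + 70.4 = 377.4
Secondary income: -53.6
Current account = 2303.6 + (-226.2) + 377.4 + (-53.6) = 2401.2
(Excluded from the current account — financial account: sale of domestic government bonds to non-residents 481.9, increase in resident deposits held at foreign banks 202.5, foreign purchases of domestic corporate bonds 553.7, domestic pension funds' purchases of foreign equities 371.3; capital account: capital transfers received from emigrants 27.6.)

2401.2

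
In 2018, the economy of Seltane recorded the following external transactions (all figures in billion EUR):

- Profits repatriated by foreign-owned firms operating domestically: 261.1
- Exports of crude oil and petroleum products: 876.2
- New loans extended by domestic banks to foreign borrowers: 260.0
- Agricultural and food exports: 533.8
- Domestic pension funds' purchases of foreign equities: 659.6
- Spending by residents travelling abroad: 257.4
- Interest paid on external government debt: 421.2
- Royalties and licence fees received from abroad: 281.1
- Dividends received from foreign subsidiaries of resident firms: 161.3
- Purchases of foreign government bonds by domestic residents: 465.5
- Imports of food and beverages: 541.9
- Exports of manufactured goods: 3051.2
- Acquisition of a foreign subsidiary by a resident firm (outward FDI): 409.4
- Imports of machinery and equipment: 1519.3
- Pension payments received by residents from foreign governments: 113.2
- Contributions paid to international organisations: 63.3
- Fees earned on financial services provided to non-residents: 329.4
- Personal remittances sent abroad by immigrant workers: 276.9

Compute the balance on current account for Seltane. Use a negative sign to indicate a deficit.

2005.1

Goods: 533.8 + 876.2 - 1519.3 + 3051.2 - 541.9 = 2400.0
Services: 281.1 + 329.4 - 257.4 = 353.1
Primary income: 161.3 - 421.2 - 261.1 = -521.0
Secondary income: 113.2 - 63.3 - 276.9 = -227.0
Current account = 2400.0 + 353.1 + (-521.0) + (-227.0) = 2005.1
(Excluded from the current account — financial account: new loans extended by domestic banks to foreign borrowers 260.0, domestic pension funds' purchases of foreign equities 659.6, purchases of foreign government bonds by domestic residents 465.5, acquisition of a foreign subsidiary by a resident firm (outward FDI) 409.4.)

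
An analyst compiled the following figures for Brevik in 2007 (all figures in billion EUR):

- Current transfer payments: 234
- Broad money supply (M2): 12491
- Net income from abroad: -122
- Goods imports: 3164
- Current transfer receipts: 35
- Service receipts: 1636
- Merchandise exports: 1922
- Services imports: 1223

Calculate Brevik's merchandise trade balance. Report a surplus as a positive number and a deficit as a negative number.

-1242

Goods balance = 1922 - 3164 = -1242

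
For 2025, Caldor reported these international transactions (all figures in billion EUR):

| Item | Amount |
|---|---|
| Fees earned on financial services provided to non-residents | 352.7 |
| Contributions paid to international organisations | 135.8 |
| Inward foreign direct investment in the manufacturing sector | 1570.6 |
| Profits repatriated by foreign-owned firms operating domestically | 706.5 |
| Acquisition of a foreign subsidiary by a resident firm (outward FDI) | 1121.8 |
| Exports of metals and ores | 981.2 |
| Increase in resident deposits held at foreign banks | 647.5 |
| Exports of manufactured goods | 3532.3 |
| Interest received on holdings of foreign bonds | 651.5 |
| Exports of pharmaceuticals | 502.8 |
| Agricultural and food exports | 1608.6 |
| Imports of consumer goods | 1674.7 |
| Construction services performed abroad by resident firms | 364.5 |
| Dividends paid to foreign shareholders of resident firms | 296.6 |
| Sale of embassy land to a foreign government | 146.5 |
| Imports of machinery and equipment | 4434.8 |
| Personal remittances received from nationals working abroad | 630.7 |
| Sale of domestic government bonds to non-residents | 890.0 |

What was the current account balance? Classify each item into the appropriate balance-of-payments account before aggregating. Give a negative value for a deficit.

Goods: 502.8 - 4434.8 + 981.2 + 3532.3 + 1608.6 - 1674.7 = 515.4
Services: 352.7 + 364.5 = 717.2
Primary income: -706.5 - 296.6 + 651.5 = -351.6
Secondary income: 630.7 - 135.8 = 494.9
Current account = 515.4 + 717.2 + (-351.6) + 494.9 = 1375.9
(Excluded from the current account — financial account: inward foreign direct investment in the manufacturing sector 1570.6, acquisition of a foreign subsidiary by a resident firm (outward FDI) 1121.8, increase in resident deposits held at foreign banks 647.5, sale of domestic government bonds to non-residents 890.0; capital account: sale of embassy land to a foreign government 146.5.)

1375.9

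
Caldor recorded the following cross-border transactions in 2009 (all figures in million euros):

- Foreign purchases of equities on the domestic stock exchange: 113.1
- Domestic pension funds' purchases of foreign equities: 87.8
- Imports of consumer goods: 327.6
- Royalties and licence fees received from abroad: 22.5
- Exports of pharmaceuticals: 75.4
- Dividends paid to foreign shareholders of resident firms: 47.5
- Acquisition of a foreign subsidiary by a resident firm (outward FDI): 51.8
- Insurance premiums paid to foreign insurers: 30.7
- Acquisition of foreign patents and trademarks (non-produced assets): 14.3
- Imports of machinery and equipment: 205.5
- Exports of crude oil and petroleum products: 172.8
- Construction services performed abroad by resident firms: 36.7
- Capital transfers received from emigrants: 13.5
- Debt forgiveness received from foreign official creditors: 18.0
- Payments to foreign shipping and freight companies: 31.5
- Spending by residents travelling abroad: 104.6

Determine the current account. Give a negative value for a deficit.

Goods: 172.8 - 327.6 + 75.4 - 205.5 = -284.9
Services: -30.7 - 31.5 - 104.6 + 22.5 + 36.7 = -107.6
Primary income: -47.5
Current account = (-284.9) + (-107.6) + (-47.5) = -440.0
(Excluded from the current account — financial account: foreign purchases of equities on the domestic stock exchange 113.1, domestic pension funds' purchases of foreign equities 87.8, acquisition of a foreign subsidiary by a resident firm (outward FDI) 51.8; capital account: acquisition of foreign patents and trademarks (non-produced assets) 14.3, capital transfers received from emigrants 13.5, debt forgiveness received from foreign official creditors 18.0.)

-440.0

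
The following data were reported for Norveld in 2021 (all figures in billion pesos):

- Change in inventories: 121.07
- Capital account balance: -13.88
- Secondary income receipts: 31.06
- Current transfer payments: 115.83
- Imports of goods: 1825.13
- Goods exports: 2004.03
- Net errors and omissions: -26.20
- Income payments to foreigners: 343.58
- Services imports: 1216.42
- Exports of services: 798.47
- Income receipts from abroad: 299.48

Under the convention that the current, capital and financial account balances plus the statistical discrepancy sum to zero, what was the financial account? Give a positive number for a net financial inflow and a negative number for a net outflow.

408.00

Goods balance = 2004.03 - 1825.13 = 178.90
Services balance = 798.47 - 1216.42 = -417.95
Trade balance (goods + services) = 178.90 + (-417.95) = -239.05
Net primary income = 299.48 - 343.58 = -44.10
Net secondary income = 31.06 - 115.83 = -84.77
Current account = -239.05 + (-44.10) + (-84.77) = -367.92
Financial account = -(-367.92 + (-13.88) + (-26.20)) = 408.00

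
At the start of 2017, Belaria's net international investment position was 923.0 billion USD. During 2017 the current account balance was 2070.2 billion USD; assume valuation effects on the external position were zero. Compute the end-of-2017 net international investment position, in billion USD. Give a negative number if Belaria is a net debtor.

2993.2

With no valuation effects, change in NIIP = current account = 2070.2
End-of-year NIIP = 923.0 + 2070.2 = 2993.2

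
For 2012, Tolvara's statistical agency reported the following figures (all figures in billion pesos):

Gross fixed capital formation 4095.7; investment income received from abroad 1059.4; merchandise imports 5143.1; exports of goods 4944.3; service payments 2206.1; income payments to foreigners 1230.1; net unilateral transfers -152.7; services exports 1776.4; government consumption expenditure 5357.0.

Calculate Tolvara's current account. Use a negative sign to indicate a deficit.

Goods balance = 4944.3 - 5143.1 = -198.8
Services balance = 1776.4 - 2206.1 = -429.7
Trade balance (goods + services) = -198.8 + (-429.7) = -628.5
Net primary income = 1059.4 - 1230.1 = -170.7
Net secondary income = -152.7
Current account = -628.5 + (-170.7) + (-152.7) = -951.9

-951.9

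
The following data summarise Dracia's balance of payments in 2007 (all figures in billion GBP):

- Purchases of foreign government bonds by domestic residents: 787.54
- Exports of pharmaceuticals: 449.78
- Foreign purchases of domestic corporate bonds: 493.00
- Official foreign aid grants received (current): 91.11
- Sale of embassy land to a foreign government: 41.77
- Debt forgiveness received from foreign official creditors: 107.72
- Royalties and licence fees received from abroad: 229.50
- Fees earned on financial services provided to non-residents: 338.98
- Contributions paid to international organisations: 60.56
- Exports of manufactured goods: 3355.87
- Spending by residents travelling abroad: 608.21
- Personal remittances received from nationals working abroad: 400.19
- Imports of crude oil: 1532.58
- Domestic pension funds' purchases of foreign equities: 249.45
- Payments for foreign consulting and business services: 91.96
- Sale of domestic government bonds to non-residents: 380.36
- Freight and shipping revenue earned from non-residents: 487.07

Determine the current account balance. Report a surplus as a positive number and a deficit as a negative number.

Goods: 3355.87 + 449.78 - 1532.58 = 2273.07
Services: 487.07 - 608.21 - 91.96 + 338.98 + 229.50 = 355.38
Secondary income: 400.19 - 60.56 + 91.11 = 430.74
Current account = 2273.07 + 355.38 + 430.74 = 3059.19
(Excluded from the current account — financial account: purchases of foreign government bonds by domestic residents 787.54, foreign purchases of domestic corporate bonds 493.00, domestic pension funds' purchases of foreign equities 249.45, sale of domestic government bonds to non-residents 380.36; capital account: sale of embassy land to a foreign government 41.77, debt forgiveness received from foreign official creditors 107.72.)

3059.19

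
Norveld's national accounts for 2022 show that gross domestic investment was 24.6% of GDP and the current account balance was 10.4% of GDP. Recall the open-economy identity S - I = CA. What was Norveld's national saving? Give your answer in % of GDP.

S - I = CA (net lending to the rest of the world).
S = I + CA = 24.6 + 10.4 = 35.0

35.0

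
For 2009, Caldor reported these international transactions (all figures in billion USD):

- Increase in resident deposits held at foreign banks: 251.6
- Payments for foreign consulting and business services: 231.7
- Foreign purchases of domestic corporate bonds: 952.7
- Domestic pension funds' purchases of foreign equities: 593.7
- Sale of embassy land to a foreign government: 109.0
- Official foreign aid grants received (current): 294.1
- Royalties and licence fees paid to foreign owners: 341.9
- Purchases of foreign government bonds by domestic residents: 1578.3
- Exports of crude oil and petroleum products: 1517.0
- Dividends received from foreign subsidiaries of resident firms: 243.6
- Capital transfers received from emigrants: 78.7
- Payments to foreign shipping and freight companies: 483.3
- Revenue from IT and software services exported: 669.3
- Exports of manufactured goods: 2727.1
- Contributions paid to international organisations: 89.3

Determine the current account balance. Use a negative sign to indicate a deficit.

4304.9

Goods: 2727.1 + 1517.0 = 4244.1
Services: -483.3 - 231.7 - 341.9 + 669.3 = -387.6
Primary income: 243.6
Secondary income: -89.3 + 294.1 = 204.8
Current account = 4244.1 + (-387.6) + 243.6 + 204.8 = 4304.9
(Excluded from the current account — financial account: increase in resident deposits held at foreign banks 251.6, foreign purchases of domestic corporate bonds 952.7, domestic pension funds' purchases of foreign equities 593.7, purchases of foreign government bonds by domestic residents 1578.3; capital account: sale of embassy land to a foreign government 109.0, capital transfers received from emigrants 78.7.)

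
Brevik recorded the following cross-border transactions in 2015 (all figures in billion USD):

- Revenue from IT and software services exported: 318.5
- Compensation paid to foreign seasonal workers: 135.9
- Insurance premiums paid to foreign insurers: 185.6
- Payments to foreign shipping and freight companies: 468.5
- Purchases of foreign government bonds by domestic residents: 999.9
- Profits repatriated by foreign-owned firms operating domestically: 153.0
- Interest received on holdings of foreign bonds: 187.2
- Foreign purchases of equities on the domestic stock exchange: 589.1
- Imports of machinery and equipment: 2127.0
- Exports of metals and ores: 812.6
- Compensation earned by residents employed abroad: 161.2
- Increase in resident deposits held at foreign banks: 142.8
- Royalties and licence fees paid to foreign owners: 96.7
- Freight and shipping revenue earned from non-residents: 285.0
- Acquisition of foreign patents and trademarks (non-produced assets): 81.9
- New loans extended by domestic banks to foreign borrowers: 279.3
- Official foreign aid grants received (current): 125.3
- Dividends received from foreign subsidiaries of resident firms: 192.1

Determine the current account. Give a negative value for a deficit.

Goods: 812.6 - 2127.0 = -1314.4
Services: 285.0 - 96.7 + 318.5 - 185.6 - 468.5 = -147.3
Primary income: 192.1 + 187.2 - 135.9 + 161.2 - 153.0 = 251.6
Secondary income: 125.3
Current account = (-1314.4) + (-147.3) + 251.6 + 125.3 = -1084.8
(Excluded from the current account — financial account: purchases of foreign government bonds by domestic residents 999.9, foreign purchases of equities on the domestic stock exchange 589.1, increase in resident deposits held at foreign banks 142.8, new loans extended by domestic banks to foreign borrowers 279.3; capital account: acquisition of foreign patents and trademarks (non-produced assets) 81.9.)

-1084.8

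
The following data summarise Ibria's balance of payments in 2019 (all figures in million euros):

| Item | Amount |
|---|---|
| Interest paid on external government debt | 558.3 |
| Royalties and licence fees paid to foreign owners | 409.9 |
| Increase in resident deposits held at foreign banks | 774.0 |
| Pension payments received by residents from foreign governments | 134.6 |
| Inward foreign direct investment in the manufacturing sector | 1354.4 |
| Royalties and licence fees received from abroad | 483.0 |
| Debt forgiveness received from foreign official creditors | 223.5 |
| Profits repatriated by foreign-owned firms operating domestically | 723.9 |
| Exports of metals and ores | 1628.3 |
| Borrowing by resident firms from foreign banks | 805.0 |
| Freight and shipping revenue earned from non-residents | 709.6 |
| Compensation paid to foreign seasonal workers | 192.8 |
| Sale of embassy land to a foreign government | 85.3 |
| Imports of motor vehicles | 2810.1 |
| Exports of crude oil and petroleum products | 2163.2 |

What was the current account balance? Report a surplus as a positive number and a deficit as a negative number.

Goods: -2810.1 + 1628.3 + 2163.2 = 981.4
Services: 483.0 - 409.9 + 709.6 = 782.7
Primary income: -558.3 - 192.8 - 723.9 = -1475.0
Secondary income: 134.6
Current account = 981.4 + 782.7 + (-1475.0) + 134.6 = 423.7
(Excluded from the current account — financial account: increase in resident deposits held at foreign banks 774.0, inward foreign direct investment in the manufacturing sector 1354.4, borrowing by resident firms from foreign banks 805.0; capital account: debt forgiveness received from foreign official creditors 223.5, sale of embassy land to a foreign government 85.3.)

423.7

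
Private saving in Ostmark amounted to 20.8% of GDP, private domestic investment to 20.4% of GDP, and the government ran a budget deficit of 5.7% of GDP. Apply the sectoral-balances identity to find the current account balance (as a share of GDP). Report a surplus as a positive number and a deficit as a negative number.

-5.3

By the sectoral-balances identity, CA = (S_private - I) + (T - G).
Private balance = 20.8 - 20.4 = 0.4
Government balance (T - G) = -5.7
CA = 0.4 + (-5.7) = -5.3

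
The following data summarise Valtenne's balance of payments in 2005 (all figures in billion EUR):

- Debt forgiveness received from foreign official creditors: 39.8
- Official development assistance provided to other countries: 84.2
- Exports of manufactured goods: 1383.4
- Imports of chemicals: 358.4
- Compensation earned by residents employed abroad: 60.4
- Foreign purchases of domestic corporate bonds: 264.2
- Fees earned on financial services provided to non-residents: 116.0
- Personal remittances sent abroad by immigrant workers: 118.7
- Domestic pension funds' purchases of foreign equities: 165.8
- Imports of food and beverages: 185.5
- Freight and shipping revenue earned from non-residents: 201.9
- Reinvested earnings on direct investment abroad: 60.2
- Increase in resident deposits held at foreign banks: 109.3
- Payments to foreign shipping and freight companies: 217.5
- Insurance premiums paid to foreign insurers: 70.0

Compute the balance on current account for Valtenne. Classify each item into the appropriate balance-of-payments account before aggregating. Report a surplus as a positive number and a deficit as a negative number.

787.6

Goods: -185.5 + 1383.4 - 358.4 = 839.5
Services: 116.0 + 201.9 - 70.0 - 217.5 = 30.4
Primary income: 60.2 + 60.4 = 120.6
Secondary income: -118.7 - 84.2 = -202.9
Current account = 839.5 + 30.4 + 120.6 + (-202.9) = 787.6
(Excluded from the current account — capital account: debt forgiveness received from foreign official creditors 39.8; financial account: foreign purchases of domestic corporate bonds 264.2, domestic pension funds' purchases of foreign equities 165.8, increase in resident deposits held at foreign banks 109.3.)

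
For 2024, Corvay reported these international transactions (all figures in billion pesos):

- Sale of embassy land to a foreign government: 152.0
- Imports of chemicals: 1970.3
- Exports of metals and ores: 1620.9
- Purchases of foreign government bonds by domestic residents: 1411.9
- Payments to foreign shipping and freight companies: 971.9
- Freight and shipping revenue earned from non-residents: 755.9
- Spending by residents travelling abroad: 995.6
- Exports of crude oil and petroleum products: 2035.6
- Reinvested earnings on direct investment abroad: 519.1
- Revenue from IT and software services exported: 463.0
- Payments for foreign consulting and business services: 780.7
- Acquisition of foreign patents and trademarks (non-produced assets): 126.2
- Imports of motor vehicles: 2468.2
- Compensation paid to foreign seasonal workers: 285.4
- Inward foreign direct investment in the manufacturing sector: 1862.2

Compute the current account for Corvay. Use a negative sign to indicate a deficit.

-2077.6

Goods: 1620.9 - 1970.3 + 2035.6 - 2468.2 = -782.0
Services: 755.9 - 780.7 - 995.6 + 463.0 - 971.9 = -1529.3
Primary income: -285.4 + 519.1 = 233.7
Current account = (-782.0) + (-1529.3) + 233.7 = -2077.6
(Excluded from the current account — capital account: sale of embassy land to a foreign government 152.0, acquisition of foreign patents and trademarks (non-produced assets) 126.2; financial account: purchases of foreign government bonds by domestic residents 1411.9, inward foreign direct investment in the manufacturing sector 1862.2.)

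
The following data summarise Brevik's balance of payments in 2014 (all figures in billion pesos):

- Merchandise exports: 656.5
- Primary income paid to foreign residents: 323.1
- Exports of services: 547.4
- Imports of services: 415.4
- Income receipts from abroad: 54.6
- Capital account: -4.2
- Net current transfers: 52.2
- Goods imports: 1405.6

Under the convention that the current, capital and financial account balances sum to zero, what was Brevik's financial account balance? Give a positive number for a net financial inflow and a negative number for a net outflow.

Goods balance = 656.5 - 1405.6 = -749.1
Services balance = 547.4 - 415.4 = 132.0
Trade balance (goods + services) = -749.1 + 132.0 = -617.1
Net primary income = 54.6 - 323.1 = -268.5
Net secondary income = 52.2
Current account = -617.1 + (-268.5) + 52.2 = -833.4
Financial account = -(-833.4 + (-4.2)) = 837.6

837.6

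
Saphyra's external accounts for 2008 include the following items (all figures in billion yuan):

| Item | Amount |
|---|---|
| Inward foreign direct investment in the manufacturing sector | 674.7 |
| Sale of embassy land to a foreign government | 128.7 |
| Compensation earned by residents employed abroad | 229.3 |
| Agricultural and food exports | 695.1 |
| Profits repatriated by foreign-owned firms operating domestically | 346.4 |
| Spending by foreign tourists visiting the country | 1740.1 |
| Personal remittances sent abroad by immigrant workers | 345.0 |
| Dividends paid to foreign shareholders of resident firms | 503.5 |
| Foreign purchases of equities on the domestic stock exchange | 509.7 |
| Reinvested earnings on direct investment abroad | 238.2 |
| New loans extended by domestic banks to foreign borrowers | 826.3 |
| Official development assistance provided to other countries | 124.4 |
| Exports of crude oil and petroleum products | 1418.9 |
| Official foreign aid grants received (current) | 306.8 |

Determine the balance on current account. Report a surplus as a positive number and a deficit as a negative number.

3309.1

Goods: 1418.9 + 695.1 = 2114.0
Services: 1740.1
Primary income: -346.4 - 503.5 + 229.3 + 238.2 = -382.4
Secondary income: -124.4 - 345.0 + 306.8 = -162.6
Current account = 2114.0 + 1740.1 + (-382.4) + (-162.6) = 3309.1
(Excluded from the current account — financial account: inward foreign direct investment in the manufacturing sector 674.7, foreign purchases of equities on the domestic stock exchange 509.7, new loans extended by domestic banks to foreign borrowers 826.3; capital account: sale of embassy land to a foreign government 128.7.)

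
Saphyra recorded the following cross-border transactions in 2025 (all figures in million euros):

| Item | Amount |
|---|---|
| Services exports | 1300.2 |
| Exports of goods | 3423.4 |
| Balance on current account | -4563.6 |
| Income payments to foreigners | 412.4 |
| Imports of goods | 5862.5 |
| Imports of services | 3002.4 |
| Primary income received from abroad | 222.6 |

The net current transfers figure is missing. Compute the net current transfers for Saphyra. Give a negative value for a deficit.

Current account = goods balance + services balance + net primary income + net secondary income
Sum of the known components = -4331.1
Net current transfers = CA - (known components) = -4563.6 - (-4331.1) = -232.5

-232.5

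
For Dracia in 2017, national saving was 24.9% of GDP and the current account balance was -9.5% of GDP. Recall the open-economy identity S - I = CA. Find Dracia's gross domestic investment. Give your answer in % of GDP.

34.4

I = S - CA = 24.9 - (-9.5) = 34.4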